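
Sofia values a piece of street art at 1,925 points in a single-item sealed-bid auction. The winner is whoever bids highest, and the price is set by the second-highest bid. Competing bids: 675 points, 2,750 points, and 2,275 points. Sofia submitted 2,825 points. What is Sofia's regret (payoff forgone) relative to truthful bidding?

The highest competing bid is 2,750 points.
Bidding truthfully at 1,925 points: the top bid is 2,750 points (a rival), so Sofia loses. Payoff = 0 points.
Bidding 2,825 points: Sofia has the top bid, wins, and pays the second-highest bid 2,750 points. Payoff = 1,925 points − 2,750 points = -825 points.
Regret = truthful payoff − actual payoff = 0 points − -825 points = 825 points.

825 points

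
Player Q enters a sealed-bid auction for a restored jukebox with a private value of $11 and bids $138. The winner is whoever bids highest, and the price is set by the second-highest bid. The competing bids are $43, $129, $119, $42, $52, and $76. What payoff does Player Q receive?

Highest competing bid: $129.
Player Q's bid $138 is the highest overall, so Player Q wins and pays the second-highest bid, $129.
Payoff = value − price = $11 − $129 = -$118.
Overbidding won the item at a price above value — truthful bidding would have avoided this loss.

-$118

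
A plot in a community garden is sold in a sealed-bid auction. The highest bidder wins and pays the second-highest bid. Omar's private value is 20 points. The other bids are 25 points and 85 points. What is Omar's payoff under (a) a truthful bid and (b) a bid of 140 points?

(a) 0 points  (b) -65 points

The highest competing bid is 85 points.
Bidding truthfully at 20 points: the top bid is 85 points (a rival), so Omar loses. Payoff = 0 points.
Bidding 140 points: Omar has the top bid, wins, and pays the second-highest bid 85 points. Payoff = 20 points − 85 points = -65 points.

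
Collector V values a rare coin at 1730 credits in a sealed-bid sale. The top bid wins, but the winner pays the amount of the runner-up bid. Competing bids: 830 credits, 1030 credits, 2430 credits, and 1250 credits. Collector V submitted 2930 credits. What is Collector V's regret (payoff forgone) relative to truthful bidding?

Regret: 700 credits.

The highest competing bid is 2430 credits.
Bidding truthfully at 1730 credits: the top bid is 2430 credits (a rival), so Collector V loses. Payoff = 0 credits.
Bidding 2930 credits: Collector V has the top bid, wins, and pays the second-highest bid 2430 credits. Payoff = 1730 credits − 2430 credits = -700 credits.
Regret = truthful payoff − actual payoff = 0 credits − -700 credits = 700 credits.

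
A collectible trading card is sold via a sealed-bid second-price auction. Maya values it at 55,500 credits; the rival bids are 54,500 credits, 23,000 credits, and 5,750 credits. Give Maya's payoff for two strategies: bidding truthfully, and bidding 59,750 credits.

The highest competing bid is 54,500 credits.
Bidding truthfully at 55,500 credits: Maya has the top bid, wins, and pays the second-highest bid 54,500 credits. Payoff = 55,500 credits − 54,500 credits = 1,000 credits.
Bidding 59,750 credits: Maya has the top bid, wins, and pays the second-highest bid 54,500 credits. Payoff = 55,500 credits − 54,500 credits = 1,000 credits.

Truthful: 1,000 credits; alternative: 1,000 credits.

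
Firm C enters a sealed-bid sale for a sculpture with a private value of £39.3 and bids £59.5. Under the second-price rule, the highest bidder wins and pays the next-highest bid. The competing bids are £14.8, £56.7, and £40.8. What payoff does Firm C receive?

Highest competing bid: £56.7.
Firm C's bid £59.5 is the highest overall, so Firm C wins and pays the second-highest bid, £56.7.
Payoff = value − price = £39.3 − £56.7 = -£17.4.

Payoff = -£17.4.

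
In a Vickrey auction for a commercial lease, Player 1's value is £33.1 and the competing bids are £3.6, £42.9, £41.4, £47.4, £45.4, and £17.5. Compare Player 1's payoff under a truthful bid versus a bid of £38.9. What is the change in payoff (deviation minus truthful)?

Payoff change: £0.0.

The highest competing bid is £47.4.
Bidding truthfully at £33.1: the top bid is £47.4 (a rival), so Player 1 loses. Payoff = £0.0.
Bidding £38.9: the top bid is £47.4 (a rival), so Player 1 loses. Payoff = £0.0.
Change = £0.0 − £0.0 = £0.0.
The bid only affects whether you win, not the price — here both bids land on the same side of the top rival bid, so the deviation is payoff-neutral.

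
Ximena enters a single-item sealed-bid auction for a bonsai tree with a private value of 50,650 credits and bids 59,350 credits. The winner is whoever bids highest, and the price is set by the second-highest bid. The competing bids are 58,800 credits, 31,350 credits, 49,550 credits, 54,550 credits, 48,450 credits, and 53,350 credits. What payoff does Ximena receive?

Payoff = -8,150 credits.

Highest competing bid: 58,800 credits.
Ximena's bid 59,350 credits is the highest overall, so Ximena wins and pays the second-highest bid, 58,800 credits.
Payoff = value − price = 50,650 credits − 58,800 credits = -8,150 credits.
Overbidding won the item at a price above value — truthful bidding would have avoided this loss.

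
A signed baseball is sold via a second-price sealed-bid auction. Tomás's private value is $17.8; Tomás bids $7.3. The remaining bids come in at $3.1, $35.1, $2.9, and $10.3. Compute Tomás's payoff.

Tomás's payoff: $0.0.

Highest competing bid: $35.1.
Tomás's bid $7.3 is not the highest, so Tomás loses, pays nothing, and earns zero payoff.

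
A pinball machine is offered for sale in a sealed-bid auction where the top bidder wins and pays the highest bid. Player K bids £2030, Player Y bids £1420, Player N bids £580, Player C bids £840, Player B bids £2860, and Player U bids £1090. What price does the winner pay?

Price paid: £2860.

Bids in descending order: Player B £2860, then Player K £2030, then Player Y £1420, then Player U £1090, then Player C £840, then Player N £580.
Player B is the highest bidder, so Player B wins.
Under the first-price rule, the price is the highest bid: £2860.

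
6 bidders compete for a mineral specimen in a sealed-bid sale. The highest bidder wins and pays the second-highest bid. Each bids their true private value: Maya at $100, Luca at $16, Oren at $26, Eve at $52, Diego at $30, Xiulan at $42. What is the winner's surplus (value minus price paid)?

Ordered from highest: Maya $100, then Eve $52, then Xiulan $42, then Diego $30, then Oren $26, then Luca $16.
Maya wins with the top bid and pays the second-highest, $52.
Surplus = $100 − $52 = $48.

Winner's surplus: $48.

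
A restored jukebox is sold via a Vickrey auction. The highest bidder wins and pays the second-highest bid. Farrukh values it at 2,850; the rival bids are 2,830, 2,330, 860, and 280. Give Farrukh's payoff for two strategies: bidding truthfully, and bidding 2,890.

Truthful: 20; alternative: 20.

The highest competing bid is 2,830.
Bidding truthfully at 2,850: Farrukh has the top bid, wins, and pays the second-highest bid 2,830. Payoff = 2,850 − 2,830 = 20.
Bidding 2,890: Farrukh has the top bid, wins, and pays the second-highest bid 2,830. Payoff = 2,850 − 2,830 = 20.
The bid only affects whether you win, not the price — here both bids land on the same side of the top rival bid, so the deviation is payoff-neutral.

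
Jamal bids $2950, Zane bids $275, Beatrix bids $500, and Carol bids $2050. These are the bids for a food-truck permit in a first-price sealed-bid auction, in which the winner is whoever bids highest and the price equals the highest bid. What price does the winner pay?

Price paid: $2950.

Ranking the bids: Jamal $2950; Carol $2050; Beatrix $500; Zane $275.
Jamal is the highest bidder, so Jamal wins.
Under the first-price rule, the price is the highest bid: $2950.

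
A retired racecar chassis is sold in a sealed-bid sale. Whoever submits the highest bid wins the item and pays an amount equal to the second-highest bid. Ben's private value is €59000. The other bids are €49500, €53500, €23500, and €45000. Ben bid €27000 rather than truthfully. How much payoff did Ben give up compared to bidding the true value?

Regret: €5500.

The highest competing bid is €53500.
Bidding truthfully at €59000: Ben has the top bid, wins, and pays the second-highest bid €53500. Payoff = €59000 − €53500 = €5500.
Bidding €27000: the top bid is €53500 (a rival), so Ben loses. Payoff = €0.
Regret = truthful payoff − actual payoff = €5500 − €0 = €5500.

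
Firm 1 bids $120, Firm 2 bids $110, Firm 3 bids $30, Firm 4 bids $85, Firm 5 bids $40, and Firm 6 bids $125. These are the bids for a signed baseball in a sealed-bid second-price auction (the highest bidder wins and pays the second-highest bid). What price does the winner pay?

Ranking the bids: Firm 6 $125, then Firm 1 $120, then Firm 2 $110, then Firm 4 $85, then Firm 5 $40, then Firm 3 $30.
Firm 6 is the highest bidder, so Firm 6 wins.
Under the second-price rule, the price is the second-highest bid: $120.

Price paid: $120.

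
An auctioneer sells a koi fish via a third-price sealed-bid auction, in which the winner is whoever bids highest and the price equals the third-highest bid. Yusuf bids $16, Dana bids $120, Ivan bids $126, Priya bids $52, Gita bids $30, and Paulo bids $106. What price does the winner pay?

The winner pays $106.

Bids in descending order: Ivan $126, then Dana $120, then Paulo $106, then Priya $52, then Gita $30, then Yusuf $16.
Ivan is the highest bidder, so Ivan wins.
Under the third-price rule, the price is the third-highest bid: $106.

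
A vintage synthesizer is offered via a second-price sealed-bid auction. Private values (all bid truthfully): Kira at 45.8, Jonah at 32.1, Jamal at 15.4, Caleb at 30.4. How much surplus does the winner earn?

Winner's surplus: 13.7.

Sorted high to low: Kira 45.8 > Jonah 32.1 > Caleb 30.4 > Jamal 15.4.
Kira wins with the top bid and pays the second-highest, 32.1.
Surplus = 45.8 − 32.1 = 13.7.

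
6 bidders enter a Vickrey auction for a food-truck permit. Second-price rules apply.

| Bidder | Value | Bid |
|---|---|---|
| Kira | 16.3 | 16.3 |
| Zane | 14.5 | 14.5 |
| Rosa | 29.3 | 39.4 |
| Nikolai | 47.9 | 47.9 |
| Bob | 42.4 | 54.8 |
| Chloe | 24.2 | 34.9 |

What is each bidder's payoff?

Sorted high to low: Bob 54.8, then Nikolai 47.9, then Rosa 39.4, then Chloe 34.9, then Kira 16.3, then Zane 14.5.
Bob has the top bid and wins; the price is the second-highest bid, 47.9.
Bob's payoff = 42.4 − 47.9 = -5.5. All other bidders lose, so their payoff is 0.

Kira 0.0, Zane 0.0, Rosa 0.0, Nikolai 0.0, Bob -5.5, Chloe 0.0.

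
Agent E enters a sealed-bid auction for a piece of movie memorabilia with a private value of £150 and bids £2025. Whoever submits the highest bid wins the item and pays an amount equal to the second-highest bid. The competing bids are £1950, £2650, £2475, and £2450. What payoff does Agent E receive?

£0

Highest competing bid: £2650.
Agent E's bid £2025 is not the highest, so Agent E loses, pays nothing, and earns zero payoff.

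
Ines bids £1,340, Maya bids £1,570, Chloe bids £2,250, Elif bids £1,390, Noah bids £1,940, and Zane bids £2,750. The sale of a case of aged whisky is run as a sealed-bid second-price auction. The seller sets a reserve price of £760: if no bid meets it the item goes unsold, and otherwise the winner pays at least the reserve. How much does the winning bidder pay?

Ordered from highest: Zane £2,750, then Chloe £2,250, then Noah £1,940, then Maya £1,570, then Elif £1,390, then Ines £1,340.
Zane has the highest bid, so Zane wins.
The second-highest bid is £2,250, which exceeds the reserve, so that sets the price.

£2,250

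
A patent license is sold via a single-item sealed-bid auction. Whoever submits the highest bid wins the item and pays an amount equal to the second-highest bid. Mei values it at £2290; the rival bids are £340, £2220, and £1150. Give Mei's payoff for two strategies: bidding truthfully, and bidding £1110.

Truthful: £70; alternative: £0.

The highest competing bid is £2220.
Bidding truthfully at £2290: Mei has the top bid, wins, and pays the second-highest bid £2220. Payoff = £2290 − £2220 = £70.
Bidding £1110: the top bid is £2220 (a rival), so Mei loses. Payoff = £0.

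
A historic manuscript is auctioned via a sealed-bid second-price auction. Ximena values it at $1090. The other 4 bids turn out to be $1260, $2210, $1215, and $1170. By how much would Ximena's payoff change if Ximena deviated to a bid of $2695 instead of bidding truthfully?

The highest competing bid is $2210.
Bidding truthfully at $1090: the top bid is $2210 (a rival), so Ximena loses. Payoff = $0.
Bidding $2695: Ximena has the top bid, wins, and pays the second-highest bid $2210. Payoff = $1090 − $2210 = -$1120.
Change = -$1120 − $0 = -$1120.

Payoff change: -$1120.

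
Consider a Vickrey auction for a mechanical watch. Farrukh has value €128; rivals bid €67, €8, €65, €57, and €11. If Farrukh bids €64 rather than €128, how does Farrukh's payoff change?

Change in payoff: -€61.

The highest competing bid is €67.
Bidding truthfully at €128: Farrukh has the top bid, wins, and pays the second-highest bid €67. Payoff = €128 − €67 = €61.
Bidding €64: the top bid is €67 (a rival), so Farrukh loses. Payoff = €0.
Change = €0 − €61 = -€61.
This is the dominant-strategy logic: truthful bidding weakly beats any alternative.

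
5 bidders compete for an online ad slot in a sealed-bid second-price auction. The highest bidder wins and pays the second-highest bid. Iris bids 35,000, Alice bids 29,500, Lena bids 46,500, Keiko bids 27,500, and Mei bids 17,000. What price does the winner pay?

Price paid: 35,000.

Sorted high to low: Lena 46,500, then Iris 35,000, then Alice 29,500, then Keiko 27,500, then Mei 17,000.
Lena has the highest bid, so Lena wins.
The second-highest bid is 35,000, so that is what Lena pays.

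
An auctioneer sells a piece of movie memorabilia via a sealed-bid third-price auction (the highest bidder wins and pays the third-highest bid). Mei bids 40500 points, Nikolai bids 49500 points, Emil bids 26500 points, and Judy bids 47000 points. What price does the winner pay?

Bids in descending order: Nikolai 49500 points > Judy 47000 points > Mei 40500 points > Emil 26500 points.
Nikolai is the highest bidder, so Nikolai wins.
Under the third-price rule, the price is the third-highest bid: 40500 points.

40500 points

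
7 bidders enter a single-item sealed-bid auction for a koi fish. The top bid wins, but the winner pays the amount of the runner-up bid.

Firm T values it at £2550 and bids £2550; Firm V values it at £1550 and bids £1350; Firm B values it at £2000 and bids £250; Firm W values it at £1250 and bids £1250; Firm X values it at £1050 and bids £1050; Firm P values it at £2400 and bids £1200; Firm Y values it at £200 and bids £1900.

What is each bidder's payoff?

Payoffs: Firm T £650, Firm V £0, Firm B £0, Firm W £0, Firm X £0, Firm P £0, Firm Y £0.

Ordered from highest: Firm T £2550; Firm Y £1900; Firm V £1350; Firm W £1250; Firm P £1200; Firm X £1050; Firm B £250.
Firm T has the top bid and wins; the price is the second-highest bid, £1900.
Firm T's payoff = £2550 − £1900 = £650. All other bidders lose, so their payoff is 0.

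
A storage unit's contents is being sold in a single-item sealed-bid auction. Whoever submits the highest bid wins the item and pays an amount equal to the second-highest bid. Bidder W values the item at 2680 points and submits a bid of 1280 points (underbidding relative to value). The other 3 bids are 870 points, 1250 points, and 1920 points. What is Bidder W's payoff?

Highest competing bid: 1920 points.
Bidder W's bid 1280 points is not the highest, so Bidder W loses, pays nothing, and earns zero payoff.

Payoff = 0 points.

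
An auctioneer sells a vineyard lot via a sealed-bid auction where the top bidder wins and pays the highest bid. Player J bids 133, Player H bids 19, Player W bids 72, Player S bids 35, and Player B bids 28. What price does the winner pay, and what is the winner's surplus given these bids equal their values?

Ordered from highest: Player J 133, then Player W 72, then Player S 35, then Player B 28, then Player H 19.
Player J is the highest bidder, so Player J wins.
Under the first-price rule, the price is the highest bid: 133.
Surplus = 133 − 133 = 0.

The winner pays 133 for a surplus of 0.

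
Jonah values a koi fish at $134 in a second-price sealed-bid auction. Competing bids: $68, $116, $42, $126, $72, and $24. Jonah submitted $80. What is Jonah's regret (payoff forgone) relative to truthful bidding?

The highest competing bid is $126.
Bidding truthfully at $134: Jonah has the top bid, wins, and pays the second-highest bid $126. Payoff = $134 − $126 = $8.
Bidding $80: the top bid is $126 (a rival), so Jonah loses. Payoff = $0.
Regret = truthful payoff − actual payoff = $8 − $0 = $8.
This is the dominant-strategy logic: truthful bidding weakly beats any alternative.

Payoff forgone: $8.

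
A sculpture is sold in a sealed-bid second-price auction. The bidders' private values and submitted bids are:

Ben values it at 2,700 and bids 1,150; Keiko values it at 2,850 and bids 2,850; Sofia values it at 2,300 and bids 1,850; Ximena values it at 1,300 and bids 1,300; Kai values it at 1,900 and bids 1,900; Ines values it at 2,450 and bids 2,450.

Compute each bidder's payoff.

Ben 0, Keiko 400, Sofia 0, Ximena 0, Kai 0, Ines 0.

Ordered from highest: Keiko 2,850 > Ines 2,450 > Kai 1,900 > Sofia 1,850 > Ximena 1,300 > Ben 1,150.
Keiko has the top bid and wins; the price is the second-highest bid, 2,450.
Keiko's payoff = 2,850 − 2,450 = 400. All other bidders lose, so their payoff is 0.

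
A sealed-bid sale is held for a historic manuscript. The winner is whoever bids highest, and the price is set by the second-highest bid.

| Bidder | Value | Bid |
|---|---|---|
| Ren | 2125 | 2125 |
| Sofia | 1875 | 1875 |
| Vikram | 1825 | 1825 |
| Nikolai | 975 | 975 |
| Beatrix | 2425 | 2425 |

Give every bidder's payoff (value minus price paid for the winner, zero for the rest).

Ranking the bids: Beatrix 2425 > Ren 2125 > Sofia 1875 > Vikram 1825 > Nikolai 975.
Beatrix has the top bid and wins; the price is the second-highest bid, 2125.
Beatrix's payoff = 2425 − 2125 = 300. All other bidders lose, so their payoff is 0.

Payoffs: Ren 0, Sofia 0, Vikram 0, Nikolai 0, Beatrix 300.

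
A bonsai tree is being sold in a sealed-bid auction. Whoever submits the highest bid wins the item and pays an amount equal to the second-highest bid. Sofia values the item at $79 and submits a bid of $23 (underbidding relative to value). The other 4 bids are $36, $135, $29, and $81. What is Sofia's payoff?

Sofia's payoff: $0.

Highest competing bid: $135.
Sofia's bid $23 is not the highest, so Sofia loses, pays nothing, and earns zero payoff.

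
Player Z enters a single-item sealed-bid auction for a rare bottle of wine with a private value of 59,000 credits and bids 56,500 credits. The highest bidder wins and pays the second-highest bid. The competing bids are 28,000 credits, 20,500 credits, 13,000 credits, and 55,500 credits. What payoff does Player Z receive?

Highest competing bid: 55,500 credits.
Player Z's bid 56,500 credits is the highest overall, so Player Z wins and pays the second-highest bid, 55,500 credits.
Payoff = value − price = 59,000 credits − 55,500 credits = 3,500 credits.

Player Z's payoff: 3,500 credits.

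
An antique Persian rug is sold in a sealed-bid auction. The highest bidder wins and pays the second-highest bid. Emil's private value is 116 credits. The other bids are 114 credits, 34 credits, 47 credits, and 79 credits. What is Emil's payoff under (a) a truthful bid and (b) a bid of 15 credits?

(a) 2 credits  (b) 0 credits

The highest competing bid is 114 credits.
Bidding truthfully at 116 credits: Emil has the top bid, wins, and pays the second-highest bid 114 credits. Payoff = 116 credits − 114 credits = 2 credits.
Bidding 15 credits: the top bid is 114 credits (a rival), so Emil loses. Payoff = 0 credits.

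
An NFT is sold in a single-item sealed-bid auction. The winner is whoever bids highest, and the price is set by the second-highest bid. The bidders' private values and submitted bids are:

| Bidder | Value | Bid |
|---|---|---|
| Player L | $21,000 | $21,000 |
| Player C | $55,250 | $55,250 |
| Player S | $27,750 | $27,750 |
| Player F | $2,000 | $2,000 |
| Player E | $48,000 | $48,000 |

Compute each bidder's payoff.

Player L $0, Player C $7,250, Player S $0, Player F $0, Player E $0.

Bids in descending order: Player C $55,250 > Player E $48,000 > Player S $27,750 > Player L $21,000 > Player F $2,000.
Player C has the top bid and wins; the price is the second-highest bid, $48,000.
Player C's payoff = $55,250 − $48,000 = $7,250. All other bidders lose, so their payoff is 0.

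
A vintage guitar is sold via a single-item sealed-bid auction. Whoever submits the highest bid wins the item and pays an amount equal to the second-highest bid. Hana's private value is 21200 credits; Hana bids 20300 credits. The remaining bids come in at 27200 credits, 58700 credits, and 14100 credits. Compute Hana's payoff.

Hana's payoff: 0 credits.

Highest competing bid: 58700 credits.
Hana's bid 20300 credits is not the highest, so Hana loses, pays nothing, and earns zero payoff.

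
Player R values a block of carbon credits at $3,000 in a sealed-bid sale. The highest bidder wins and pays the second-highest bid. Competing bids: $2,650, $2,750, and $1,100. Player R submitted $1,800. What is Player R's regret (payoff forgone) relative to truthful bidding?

The highest competing bid is $2,750.
Bidding truthfully at $3,000: Player R has the top bid, wins, and pays the second-highest bid $2,750. Payoff = $3,000 − $2,750 = $250.
Bidding $1,800: the top bid is $2,750 (a rival), so Player R loses. Payoff = $0.
Regret = truthful payoff − actual payoff = $250 − $0 = $250.

Regret: $250.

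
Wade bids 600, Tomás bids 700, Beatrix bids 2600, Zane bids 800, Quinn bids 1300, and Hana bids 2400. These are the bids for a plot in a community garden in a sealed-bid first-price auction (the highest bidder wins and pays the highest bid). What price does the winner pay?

Sorted high to low: Beatrix 2600 > Hana 2400 > Quinn 1300 > Zane 800 > Tomás 700 > Wade 600.
Beatrix is the highest bidder, so Beatrix wins.
Under the first-price rule, the price is the highest bid: 2600.

2600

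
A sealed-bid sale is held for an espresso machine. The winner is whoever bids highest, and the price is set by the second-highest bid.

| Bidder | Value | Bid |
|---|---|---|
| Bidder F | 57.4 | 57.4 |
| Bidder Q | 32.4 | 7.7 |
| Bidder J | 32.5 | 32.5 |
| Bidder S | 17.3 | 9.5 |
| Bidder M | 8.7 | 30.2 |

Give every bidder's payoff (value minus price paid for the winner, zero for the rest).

Sorted high to low: Bidder F 57.4, then Bidder J 32.5, then Bidder M 30.2, then Bidder S 9.5, then Bidder Q 7.7.
Bidder F has the top bid and wins; the price is the second-highest bid, 32.5.
Bidder F's payoff = 57.4 − 32.5 = 24.9. All other bidders lose, so their payoff is 0.

Payoffs: Bidder F 24.9, Bidder Q 0.0, Bidder J 0.0, Bidder S 0.0, Bidder M 0.0.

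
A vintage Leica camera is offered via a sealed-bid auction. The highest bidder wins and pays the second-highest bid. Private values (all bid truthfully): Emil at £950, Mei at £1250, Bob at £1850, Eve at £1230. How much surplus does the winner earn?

£600

Ordered from highest: Bob £1850, then Mei £1250, then Eve £1230, then Emil £950.
Bob wins with the top bid and pays the second-highest, £1250.
Surplus = £1850 − £1250 = £600.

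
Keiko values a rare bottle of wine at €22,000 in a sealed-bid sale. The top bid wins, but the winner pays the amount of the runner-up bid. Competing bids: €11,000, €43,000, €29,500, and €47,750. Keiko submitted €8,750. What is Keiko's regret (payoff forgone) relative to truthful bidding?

The highest competing bid is €47,750.
Bidding truthfully at €22,000: the top bid is €47,750 (a rival), so Keiko loses. Payoff = €0.
Bidding €8,750: the top bid is €47,750 (a rival), so Keiko loses. Payoff = €0.
Regret = truthful payoff − actual payoff = €0 − €0 = €0.
The bid only affects whether you win, not the price — here both bids land on the same side of the top rival bid, so the deviation is payoff-neutral.

Regret: €0.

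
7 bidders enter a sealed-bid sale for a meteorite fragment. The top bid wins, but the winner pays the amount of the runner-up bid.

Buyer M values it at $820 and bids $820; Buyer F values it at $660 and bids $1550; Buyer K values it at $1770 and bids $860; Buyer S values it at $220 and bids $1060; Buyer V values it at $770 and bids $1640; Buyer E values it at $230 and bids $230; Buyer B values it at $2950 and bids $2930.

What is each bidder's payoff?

Buyer M $0, Buyer F $0, Buyer K $0, Buyer S $0, Buyer V $0, Buyer E $0, Buyer B $1310.

Ranking the bids: Buyer B $2930, then Buyer V $1640, then Buyer F $1550, then Buyer S $1060, then Buyer K $860, then Buyer M $820, then Buyer E $230.
Buyer B has the top bid and wins; the price is the second-highest bid, $1640.
Buyer B's payoff = $2950 − $1640 = $1310. All other bidders lose, so their payoff is 0.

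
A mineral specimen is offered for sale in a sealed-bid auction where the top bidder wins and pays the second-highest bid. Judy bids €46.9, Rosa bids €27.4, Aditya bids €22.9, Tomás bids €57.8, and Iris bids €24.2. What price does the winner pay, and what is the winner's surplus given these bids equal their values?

Price €46.9; surplus €10.9.

Bids in descending order: Tomás €57.8; Judy €46.9; Rosa €27.4; Iris €24.2; Aditya €22.9.
Tomás is the highest bidder, so Tomás wins.
Under the second-price rule, the price is the second-highest bid: €46.9.
Surplus = €57.8 − €46.9 = €10.9.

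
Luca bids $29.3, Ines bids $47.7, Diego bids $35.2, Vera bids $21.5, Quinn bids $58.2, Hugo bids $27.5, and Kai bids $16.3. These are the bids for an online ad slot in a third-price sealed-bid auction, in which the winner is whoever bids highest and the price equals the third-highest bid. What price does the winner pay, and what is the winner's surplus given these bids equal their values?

The winner pays $35.2 for a surplus of $23.0.

Sorted high to low: Quinn $58.2; Ines $47.7; Diego $35.2; Luca $29.3; Hugo $27.5; Vera $21.5; Kai $16.3.
Quinn is the highest bidder, so Quinn wins.
Under the third-price rule, the price is the third-highest bid: $35.2.
Surplus = $58.2 − $35.2 = $23.0.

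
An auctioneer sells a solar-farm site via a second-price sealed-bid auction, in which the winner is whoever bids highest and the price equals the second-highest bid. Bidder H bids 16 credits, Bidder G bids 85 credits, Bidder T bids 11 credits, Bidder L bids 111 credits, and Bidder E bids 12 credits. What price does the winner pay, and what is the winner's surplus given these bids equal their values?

Sorted high to low: Bidder L 111 credits, then Bidder G 85 credits, then Bidder H 16 credits, then Bidder E 12 credits, then Bidder T 11 credits.
Bidder L is the highest bidder, so Bidder L wins.
Under the second-price rule, the price is the second-highest bid: 85 credits.
Surplus = 111 credits − 85 credits = 26 credits.

The winner pays 85 credits for a surplus of 26 credits.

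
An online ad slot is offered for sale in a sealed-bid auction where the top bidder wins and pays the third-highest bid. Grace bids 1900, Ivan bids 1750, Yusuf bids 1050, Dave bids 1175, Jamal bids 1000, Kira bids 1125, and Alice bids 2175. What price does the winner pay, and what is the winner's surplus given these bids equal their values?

Sorted high to low: Alice 2175, then Grace 1900, then Ivan 1750, then Dave 1175, then Kira 1125, then Yusuf 1050, then Jamal 1000.
Alice is the highest bidder, so Alice wins.
Under the third-price rule, the price is the third-highest bid: 1750.
Surplus = 2175 − 1750 = 425.

Price 1750; surplus 425.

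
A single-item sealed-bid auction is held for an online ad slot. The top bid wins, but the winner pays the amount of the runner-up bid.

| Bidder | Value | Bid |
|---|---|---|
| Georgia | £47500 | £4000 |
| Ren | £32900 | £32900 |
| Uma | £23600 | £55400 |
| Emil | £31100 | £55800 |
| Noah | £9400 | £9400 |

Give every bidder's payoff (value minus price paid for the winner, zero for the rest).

Georgia £0, Ren £0, Uma £0, Emil -£24300, Noah £0.

Ordered from highest: Emil £55800 > Uma £55400 > Ren £32900 > Noah £9400 > Georgia £4000.
Emil has the top bid and wins; the price is the second-highest bid, £55400.
Emil's payoff = £31100 − £55400 = -£24300. All other bidders lose, so their payoff is 0.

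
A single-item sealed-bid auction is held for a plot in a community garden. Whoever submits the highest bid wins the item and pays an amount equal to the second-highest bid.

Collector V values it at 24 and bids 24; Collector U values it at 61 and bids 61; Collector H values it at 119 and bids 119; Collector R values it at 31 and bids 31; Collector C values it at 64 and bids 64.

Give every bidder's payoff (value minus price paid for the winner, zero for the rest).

Payoffs: Collector V 0, Collector U 0, Collector H 55, Collector R 0, Collector C 0.

Sorted high to low: Collector H 119 > Collector C 64 > Collector U 61 > Collector R 31 > Collector V 24.
Collector H has the top bid and wins; the price is the second-highest bid, 64.
Collector H's payoff = 119 − 64 = 55. All other bidders lose, so their payoff is 0.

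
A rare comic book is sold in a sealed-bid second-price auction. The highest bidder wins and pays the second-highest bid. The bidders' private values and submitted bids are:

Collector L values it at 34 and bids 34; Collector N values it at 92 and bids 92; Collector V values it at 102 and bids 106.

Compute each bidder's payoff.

Bids in descending order: Collector V 106; Collector N 92; Collector L 34.
Collector V has the top bid and wins; the price is the second-highest bid, 92.
Collector V's payoff = 102 − 92 = 10. All other bidders lose, so their payoff is 0.

Collector L 0, Collector N 0, Collector V 10.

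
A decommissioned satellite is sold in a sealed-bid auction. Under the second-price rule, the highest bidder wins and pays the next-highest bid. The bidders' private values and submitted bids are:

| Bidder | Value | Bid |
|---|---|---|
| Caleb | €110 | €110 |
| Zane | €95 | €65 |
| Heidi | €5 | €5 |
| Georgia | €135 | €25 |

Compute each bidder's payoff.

Caleb €45, Zane €0, Heidi €0, Georgia €0.

Ranking the bids: Caleb €110, then Zane €65, then Georgia €25, then Heidi €5.
Caleb has the top bid and wins; the price is the second-highest bid, €65.
Caleb's payoff = €110 − €65 = €45. All other bidders lose, so their payoff is 0.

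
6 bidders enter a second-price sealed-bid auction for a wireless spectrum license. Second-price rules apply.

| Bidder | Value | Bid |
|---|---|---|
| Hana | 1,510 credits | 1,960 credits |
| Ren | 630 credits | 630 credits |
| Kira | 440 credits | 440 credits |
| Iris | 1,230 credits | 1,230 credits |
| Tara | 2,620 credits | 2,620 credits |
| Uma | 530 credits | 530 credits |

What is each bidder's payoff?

Hana 0 credits, Ren 0 credits, Kira 0 credits, Iris 0 credits, Tara 660 credits, Uma 0 credits.

Bids in descending order: Tara 2,620 credits, then Hana 1,960 credits, then Iris 1,230 credits, then Ren 630 credits, then Uma 530 credits, then Kira 440 credits.
Tara has the top bid and wins; the price is the second-highest bid, 1,960 credits.
Tara's payoff = 2,620 credits − 1,960 credits = 660 credits. All other bidders lose, so their payoff is 0.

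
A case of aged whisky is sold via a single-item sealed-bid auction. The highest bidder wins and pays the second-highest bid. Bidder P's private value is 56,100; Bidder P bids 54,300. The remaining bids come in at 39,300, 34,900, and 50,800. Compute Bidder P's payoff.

Highest competing bid: 50,800.
Bidder P's bid 54,300 is the highest overall, so Bidder P wins and pays the second-highest bid, 50,800.
Payoff = value − price = 56,100 − 50,800 = 5,300.

Bidder P's payoff: 5,300.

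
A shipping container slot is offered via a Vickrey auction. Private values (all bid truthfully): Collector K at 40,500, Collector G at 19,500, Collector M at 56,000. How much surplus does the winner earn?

Ordered from highest: Collector M 56,000; Collector K 40,500; Collector G 19,500.
Collector M wins with the top bid and pays the second-highest, 40,500.
Surplus = 56,000 − 40,500 = 15,500.

Surplus = 15,500.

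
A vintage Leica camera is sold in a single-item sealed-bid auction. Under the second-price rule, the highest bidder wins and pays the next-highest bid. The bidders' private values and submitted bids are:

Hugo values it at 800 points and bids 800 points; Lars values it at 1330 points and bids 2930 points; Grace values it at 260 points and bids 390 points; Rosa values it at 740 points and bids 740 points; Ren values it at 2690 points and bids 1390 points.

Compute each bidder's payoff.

Payoffs: Hugo 0 points, Lars -60 points, Grace 0 points, Rosa 0 points, Ren 0 points.

Ranking the bids: Lars 2930 points; Ren 1390 points; Hugo 800 points; Rosa 740 points; Grace 390 points.
Lars has the top bid and wins; the price is the second-highest bid, 1390 points.
Lars's payoff = 1330 points − 1390 points = -60 points. All other bidders lose, so their payoff is 0.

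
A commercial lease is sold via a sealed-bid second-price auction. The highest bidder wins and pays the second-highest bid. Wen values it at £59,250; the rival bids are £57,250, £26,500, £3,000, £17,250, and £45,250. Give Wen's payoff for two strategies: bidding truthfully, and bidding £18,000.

The highest competing bid is £57,250.
Bidding truthfully at £59,250: Wen has the top bid, wins, and pays the second-highest bid £57,250. Payoff = £59,250 − £57,250 = £2,000.
Bidding £18,000: the top bid is £57,250 (a rival), so Wen loses. Payoff = £0.
This is the dominant-strategy logic: truthful bidding weakly beats any alternative.

Truthful: £2,000; alternative: £0.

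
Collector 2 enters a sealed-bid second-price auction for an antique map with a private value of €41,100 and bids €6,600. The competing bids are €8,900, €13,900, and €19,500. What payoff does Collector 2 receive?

Highest competing bid: €19,500.
Collector 2's bid €6,600 is not the highest, so Collector 2 loses, pays nothing, and earns zero payoff.

The bidder's payoff: €0.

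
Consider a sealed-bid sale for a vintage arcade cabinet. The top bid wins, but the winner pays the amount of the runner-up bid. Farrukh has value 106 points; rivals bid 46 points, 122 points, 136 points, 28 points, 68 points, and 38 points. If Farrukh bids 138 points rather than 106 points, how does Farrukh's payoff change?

The highest competing bid is 136 points.
Bidding truthfully at 106 points: the top bid is 136 points (a rival), so Farrukh loses. Payoff = 0 points.
Bidding 138 points: Farrukh has the top bid, wins, and pays the second-highest bid 136 points. Payoff = 106 points − 136 points = -30 points.
Change = -30 points − 0 points = -30 points.

-30 points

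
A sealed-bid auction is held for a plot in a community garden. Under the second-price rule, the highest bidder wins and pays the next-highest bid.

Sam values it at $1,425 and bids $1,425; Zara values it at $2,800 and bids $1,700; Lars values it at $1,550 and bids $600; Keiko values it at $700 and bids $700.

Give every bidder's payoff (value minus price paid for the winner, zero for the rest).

Payoffs: Sam $0, Zara $1,375, Lars $0, Keiko $0.

Sorted high to low: Zara $1,700 > Sam $1,425 > Keiko $700 > Lars $600.
Zara has the top bid and wins; the price is the second-highest bid, $1,425.
Zara's payoff = $2,800 − $1,425 = $1,375. All other bidders lose, so their payoff is 0.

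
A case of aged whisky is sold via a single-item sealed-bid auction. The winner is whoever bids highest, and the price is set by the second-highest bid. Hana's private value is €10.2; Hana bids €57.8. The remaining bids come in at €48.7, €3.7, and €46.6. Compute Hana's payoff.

Payoff = -€38.5.

Highest competing bid: €48.7.
Hana's bid €57.8 is the highest overall, so Hana wins and pays the second-highest bid, €48.7.
Payoff = value − price = €10.2 − €48.7 = -€38.5.
Overbidding won the item at a price above value — truthful bidding would have avoided this loss.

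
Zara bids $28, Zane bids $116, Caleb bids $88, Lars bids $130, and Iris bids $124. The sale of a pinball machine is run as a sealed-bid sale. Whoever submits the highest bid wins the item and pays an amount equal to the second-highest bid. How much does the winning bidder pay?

Price paid: $124.

Ordered from highest: Lars $130; Iris $124; Zane $116; Caleb $88; Zara $28.
Lars has the highest bid, so Lars wins.
The second-highest bid is $124, so that is what Lars pays.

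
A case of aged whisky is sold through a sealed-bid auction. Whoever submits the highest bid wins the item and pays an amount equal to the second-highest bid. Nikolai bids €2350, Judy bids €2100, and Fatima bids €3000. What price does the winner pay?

Bids in descending order: Fatima €3000; Nikolai €2350; Judy €2100.
Fatima has the highest bid, so Fatima wins.
The second-highest bid is €2350, so that is what Fatima pays.

The winner pays €2350.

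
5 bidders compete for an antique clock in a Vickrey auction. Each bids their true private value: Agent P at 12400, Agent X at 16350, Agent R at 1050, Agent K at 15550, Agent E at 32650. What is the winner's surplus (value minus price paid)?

Ordered from highest: Agent E 32650 > Agent X 16350 > Agent K 15550 > Agent P 12400 > Agent R 1050.
Agent E wins with the top bid and pays the second-highest, 16350.
Surplus = 32650 − 16350 = 16300.

16300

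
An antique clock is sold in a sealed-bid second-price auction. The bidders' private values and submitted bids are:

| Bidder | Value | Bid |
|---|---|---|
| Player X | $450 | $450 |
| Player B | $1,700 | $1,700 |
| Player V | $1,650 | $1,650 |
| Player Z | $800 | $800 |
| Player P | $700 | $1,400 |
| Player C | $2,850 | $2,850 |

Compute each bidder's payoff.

Sorted high to low: Player C $2,850 > Player B $1,700 > Player V $1,650 > Player P $1,400 > Player Z $800 > Player X $450.
Player C has the top bid and wins; the price is the second-highest bid, $1,700.
Player C's payoff = $2,850 − $1,700 = $1,150. All other bidders lose, so their payoff is 0.

Player X $0, Player B $0, Player V $0, Player Z $0, Player P $0, Player C $1,150.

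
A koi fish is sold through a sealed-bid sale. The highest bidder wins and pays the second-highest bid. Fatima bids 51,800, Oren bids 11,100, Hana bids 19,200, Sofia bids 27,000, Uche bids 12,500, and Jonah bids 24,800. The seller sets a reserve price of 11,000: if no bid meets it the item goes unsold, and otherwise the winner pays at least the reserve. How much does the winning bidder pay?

Bids in descending order: Fatima 51,800, then Sofia 27,000, then Jonah 24,800, then Hana 19,200, then Uche 12,500, then Oren 11,100.
Fatima has the highest bid, so Fatima wins.
The second-highest bid is 27,000, which exceeds the reserve, so that sets the price.

Price paid: 27,000.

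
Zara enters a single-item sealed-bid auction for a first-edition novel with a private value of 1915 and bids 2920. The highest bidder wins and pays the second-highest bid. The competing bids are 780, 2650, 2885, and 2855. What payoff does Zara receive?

Zara's payoff: -970.

Highest competing bid: 2885.
Zara's bid 2920 is the highest overall, so Zara wins and pays the second-highest bid, 2885.
Payoff = value − price = 1915 − 2885 = -970.
Overbidding won the item at a price above value — truthful bidding would have avoided this loss.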